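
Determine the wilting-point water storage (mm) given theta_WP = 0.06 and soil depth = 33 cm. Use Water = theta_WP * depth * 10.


Step 1: Water (mm) = theta_WP * depth * 10
Step 2: Water = 0.06 * 33 * 10
Step 3: Water = 19.8 mm

19.8


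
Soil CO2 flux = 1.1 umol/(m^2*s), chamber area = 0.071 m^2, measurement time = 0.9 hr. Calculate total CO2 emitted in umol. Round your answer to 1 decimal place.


Step 1: Convert time to seconds: 0.9 hr * 3600 = 3240.0 s
Step 2: Total = flux * area * time_s
Step 3: Total = 1.1 * 0.071 * 3240.0
Step 4: Total = 253.0 umol

253.0


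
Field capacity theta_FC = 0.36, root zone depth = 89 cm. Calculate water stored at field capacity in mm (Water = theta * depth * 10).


Step 1: Water (mm) = theta_FC * depth (cm) * 10
Step 2: Water = 0.36 * 89 * 10
Step 3: Water = 320.4 mm

320.4


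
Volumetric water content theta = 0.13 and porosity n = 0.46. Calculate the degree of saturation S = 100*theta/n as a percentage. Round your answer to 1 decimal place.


Step 1: S = 100 * theta_v / n
Step 2: S = 100 * 0.13 / 0.46
Step 3: S = 28.3%

28.3


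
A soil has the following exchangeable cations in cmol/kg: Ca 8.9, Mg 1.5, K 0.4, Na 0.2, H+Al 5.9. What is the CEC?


Step 1: CEC = Ca + Mg + K + Na + (H+Al)
Step 2: CEC = 8.9 + 1.5 + 0.4 + 0.2 + 5.9
Step 3: CEC = 16.9 cmol/kg

16.9


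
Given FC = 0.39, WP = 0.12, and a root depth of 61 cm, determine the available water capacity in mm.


Step 1: Available water = (FC - WP) * depth * 10
Step 2: AW = (0.39 - 0.12) * 61 * 10
Step 3: AW = 0.27 * 61 * 10
Step 4: AW = 164.7 mm

164.7


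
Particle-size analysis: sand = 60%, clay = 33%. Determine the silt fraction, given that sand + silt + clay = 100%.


Step 1: sand + silt + clay = 100%
Step 2: silt = 100 - sand - clay
Step 3: silt = 100 - 60 - 33
Step 4: silt = 7%

7


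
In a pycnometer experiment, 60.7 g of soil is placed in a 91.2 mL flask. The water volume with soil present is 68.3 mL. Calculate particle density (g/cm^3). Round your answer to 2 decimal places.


Step 1: Volume of solids = flask volume - water volume with soil
Step 2: V_solids = 91.2 - 68.3 = 22.9 mL
Step 3: Particle density = mass / V_solids = 60.7 / 22.9 = 2.65 g/cm^3

2.65


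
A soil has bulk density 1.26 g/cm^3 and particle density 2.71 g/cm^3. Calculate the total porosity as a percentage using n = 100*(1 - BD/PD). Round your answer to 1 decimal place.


Step 1: Formula: n = 100 * (1 - BD / PD)
Step 2: n = 100 * (1 - 1.26 / 2.71)
Step 3: n = 100 * (1 - 0.46494)
Step 4: n = 53.5%

53.5


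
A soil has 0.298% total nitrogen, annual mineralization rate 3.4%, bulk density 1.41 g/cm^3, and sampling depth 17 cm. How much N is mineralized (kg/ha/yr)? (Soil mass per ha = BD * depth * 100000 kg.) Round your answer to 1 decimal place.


Step 1: Soil mass per ha = BD * depth * 100000 = 1.41 * 17 * 100000 = 2397000 kg
Step 2: Total N pool = soil mass * N%/100 = 2397000 * 0.298/100 = 7143.06 kg/ha
Step 3: N mineralized = N pool * rate%/100 = 7143.06 * 3.4/100 = 242.9 kg/ha/yr

242.9


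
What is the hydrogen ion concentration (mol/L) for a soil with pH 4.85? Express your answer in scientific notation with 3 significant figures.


Step 1: [H+] = 10^(-pH)
Step 2: [H+] = 10^(-4.85)
Step 3: [H+] = 1.41e-05 mol/L

1.41e-05


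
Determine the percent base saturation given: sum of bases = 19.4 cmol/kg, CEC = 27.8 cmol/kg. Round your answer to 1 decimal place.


Step 1: BS = 100 * (sum of bases) / CEC
Step 2: BS = 100 * 19.4 / 27.8
Step 3: BS = 69.8%

69.8


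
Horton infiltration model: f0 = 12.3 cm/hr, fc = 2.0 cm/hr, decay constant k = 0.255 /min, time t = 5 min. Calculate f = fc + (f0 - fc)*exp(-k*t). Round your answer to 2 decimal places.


Step 1: f = fc + (f0 - fc) * exp(-k * t)
Step 2: exp(-0.255 * 5) = 0.279431
Step 3: f = 2.0 + (12.3 - 2.0) * 0.279431
Step 4: f = 2.0 + 10.3 * 0.279431
Step 5: f = 4.88 cm/hr

4.88


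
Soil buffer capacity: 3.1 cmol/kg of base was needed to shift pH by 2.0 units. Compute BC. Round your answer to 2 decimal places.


Step 1: BC = change in base / change in pH
Step 2: BC = 3.1 / 2.0
Step 3: BC = 1.55 cmol/(kg*pH unit)

1.55


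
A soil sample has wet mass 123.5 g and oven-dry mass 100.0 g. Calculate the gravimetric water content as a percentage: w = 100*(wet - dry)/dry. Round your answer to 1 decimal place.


Step 1: Water mass = wet - dry = 123.5 - 100.0 = 23.5 g
Step 2: w = 100 * water mass / dry mass
Step 3: w = 100 * 23.5 / 100.0 = 23.5%

23.5


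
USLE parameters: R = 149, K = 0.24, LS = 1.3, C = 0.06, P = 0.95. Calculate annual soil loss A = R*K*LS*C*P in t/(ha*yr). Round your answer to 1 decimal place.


Step 1: A = R * K * LS * C * P
Step 2: R * K = 149 * 0.24 = 35.76
Step 3: (R*K) * LS = 35.76 * 1.3 = 46.488
Step 4: * C * P = 46.488 * 0.06 * 0.95 = 2.6
Step 5: A = 2.6 t/(ha*yr)

2.6


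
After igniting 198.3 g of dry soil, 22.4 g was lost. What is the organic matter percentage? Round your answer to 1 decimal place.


Step 1: OM% = 100 * LOI / sample mass
Step 2: OM = 100 * 22.4 / 198.3
Step 3: OM = 11.3%

11.3


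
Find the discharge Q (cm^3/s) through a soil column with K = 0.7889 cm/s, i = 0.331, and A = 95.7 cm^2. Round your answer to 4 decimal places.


Step 1: Apply Darcy's law: Q = K * i * A
Step 2: Q = 0.7889 * 0.331 * 95.7
Step 3: Q = 24.9897 cm^3/s

24.9897


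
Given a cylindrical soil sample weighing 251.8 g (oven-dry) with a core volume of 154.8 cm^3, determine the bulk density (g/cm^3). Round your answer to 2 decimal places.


Step 1: Identify the formula: BD = dry mass / volume
Step 2: Substitute values: BD = 251.8 / 154.8
Step 3: BD = 1.63 g/cm^3

1.63


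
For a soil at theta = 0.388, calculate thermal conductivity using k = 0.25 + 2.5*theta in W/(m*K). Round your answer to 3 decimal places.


Step 1: k = 0.25 + 2.5 * theta
Step 2: k = 0.25 + 2.5 * 0.388
Step 3: k = 0.25 + 0.97
Step 4: k = 1.22 W/(m*K)

1.22


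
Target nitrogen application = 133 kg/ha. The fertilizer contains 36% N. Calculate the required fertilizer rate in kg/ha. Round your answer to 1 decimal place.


Step 1: Fertilizer rate = target N / (N content / 100)
Step 2: Rate = 133 / (36 / 100)
Step 3: Rate = 133 / 0.36
Step 4: Rate = 369.4 kg/ha

369.4


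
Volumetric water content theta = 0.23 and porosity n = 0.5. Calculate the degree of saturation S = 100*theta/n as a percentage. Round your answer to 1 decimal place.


Step 1: S = 100 * theta_v / n
Step 2: S = 100 * 0.23 / 0.5
Step 3: S = 46.0%

46.0


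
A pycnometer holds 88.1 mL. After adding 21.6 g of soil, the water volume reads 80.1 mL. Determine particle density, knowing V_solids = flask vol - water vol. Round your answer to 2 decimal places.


Step 1: Volume of solids = flask volume - water volume with soil
Step 2: V_solids = 88.1 - 80.1 = 8.0 mL
Step 3: Particle density = mass / V_solids = 21.6 / 8.0 = 2.7 g/cm^3

2.7


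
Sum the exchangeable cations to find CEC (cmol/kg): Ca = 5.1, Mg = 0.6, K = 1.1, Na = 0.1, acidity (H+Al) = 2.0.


Step 1: CEC = Ca + Mg + K + Na + (H+Al)
Step 2: CEC = 5.1 + 0.6 + 1.1 + 0.1 + 2.0
Step 3: CEC = 8.9 cmol/kg

8.9


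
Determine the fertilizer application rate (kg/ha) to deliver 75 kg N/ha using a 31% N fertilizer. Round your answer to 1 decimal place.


Step 1: Fertilizer rate = target N / (N content / 100)
Step 2: Rate = 75 / (31 / 100)
Step 3: Rate = 75 / 0.31
Step 4: Rate = 241.9 kg/ha

241.9


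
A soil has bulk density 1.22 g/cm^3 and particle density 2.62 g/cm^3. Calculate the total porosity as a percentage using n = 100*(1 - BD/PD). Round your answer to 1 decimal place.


Step 1: Formula: n = 100 * (1 - BD / PD)
Step 2: n = 100 * (1 - 1.22 / 2.62)
Step 3: n = 100 * (1 - 0.46565)
Step 4: n = 53.4%

53.4


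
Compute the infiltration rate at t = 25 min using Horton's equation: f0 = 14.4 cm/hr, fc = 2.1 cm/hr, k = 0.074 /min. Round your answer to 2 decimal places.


Step 1: f = fc + (f0 - fc) * exp(-k * t)
Step 2: exp(-0.074 * 25) = 0.157237
Step 3: f = 2.1 + (14.4 - 2.1) * 0.157237
Step 4: f = 2.1 + 12.3 * 0.157237
Step 5: f = 4.03 cm/hr

4.03


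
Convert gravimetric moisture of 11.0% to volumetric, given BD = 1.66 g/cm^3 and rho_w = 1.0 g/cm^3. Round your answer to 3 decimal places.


Step 1: theta = (w / 100) * BD / rho_w
Step 2: theta = (11.0 / 100) * 1.66 / 1.0
Step 3: theta = 0.11 * 1.66
Step 4: theta = 0.183

0.183


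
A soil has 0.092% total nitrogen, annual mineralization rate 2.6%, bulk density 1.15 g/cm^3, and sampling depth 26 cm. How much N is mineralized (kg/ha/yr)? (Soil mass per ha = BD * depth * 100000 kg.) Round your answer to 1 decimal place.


Step 1: Soil mass per ha = BD * depth * 100000 = 1.15 * 26 * 100000 = 2990000 kg
Step 2: Total N pool = soil mass * N%/100 = 2990000 * 0.092/100 = 2750.8 kg/ha
Step 3: N mineralized = N pool * rate%/100 = 2750.8 * 2.6/100 = 71.5 kg/ha/yr

71.5


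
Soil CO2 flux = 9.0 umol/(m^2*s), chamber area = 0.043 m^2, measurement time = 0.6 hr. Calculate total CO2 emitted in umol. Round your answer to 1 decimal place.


Step 1: Convert time to seconds: 0.6 hr * 3600 = 2160.0 s
Step 2: Total = flux * area * time_s
Step 3: Total = 9.0 * 0.043 * 2160.0
Step 4: Total = 835.9 umol

835.9


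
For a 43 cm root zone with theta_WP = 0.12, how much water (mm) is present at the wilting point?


Step 1: Water (mm) = theta_WP * depth * 10
Step 2: Water = 0.12 * 43 * 10
Step 3: Water = 51.6 mm

51.6


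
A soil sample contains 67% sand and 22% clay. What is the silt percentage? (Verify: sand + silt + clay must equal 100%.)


Step 1: sand + silt + clay = 100%
Step 2: silt = 100 - sand - clay
Step 3: silt = 100 - 67 - 22
Step 4: silt = 11%

11


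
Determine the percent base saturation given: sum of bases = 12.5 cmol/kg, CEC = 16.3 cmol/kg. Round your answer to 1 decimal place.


Step 1: BS = 100 * (sum of bases) / CEC
Step 2: BS = 100 * 12.5 / 16.3
Step 3: BS = 76.7%

76.7


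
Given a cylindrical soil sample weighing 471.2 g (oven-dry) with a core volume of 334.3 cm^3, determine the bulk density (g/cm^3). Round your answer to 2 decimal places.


Step 1: Identify the formula: BD = dry mass / volume
Step 2: Substitute values: BD = 471.2 / 334.3
Step 3: BD = 1.41 g/cm^3

1.41


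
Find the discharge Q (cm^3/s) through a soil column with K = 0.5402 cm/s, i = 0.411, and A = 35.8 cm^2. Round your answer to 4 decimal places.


Step 1: Apply Darcy's law: Q = K * i * A
Step 2: Q = 0.5402 * 0.411 * 35.8
Step 3: Q = 7.9484 cm^3/s

7.9484


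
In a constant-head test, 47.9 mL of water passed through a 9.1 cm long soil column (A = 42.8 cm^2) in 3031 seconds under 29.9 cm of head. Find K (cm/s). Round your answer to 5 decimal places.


Step 1: K = Q * L / (A * t * h)
Step 2: Numerator = 47.9 * 9.1 = 435.89
Step 3: Denominator = 42.8 * 3031 * 29.9 = 3878831.32
Step 4: K = 435.89 / 3878831.32 = 0.00011 cm/s

0.00011


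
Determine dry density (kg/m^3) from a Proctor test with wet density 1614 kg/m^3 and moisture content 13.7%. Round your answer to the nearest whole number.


Step 1: Dry density = wet density / (1 + w/100)
Step 2: Dry density = 1614 / (1 + 13.7/100)
Step 3: Dry density = 1614 / 1.137
Step 4: Dry density = 1420 kg/m^3

1420


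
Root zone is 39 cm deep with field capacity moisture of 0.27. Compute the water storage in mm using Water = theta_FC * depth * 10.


Step 1: Water (mm) = theta_FC * depth (cm) * 10
Step 2: Water = 0.27 * 39 * 10
Step 3: Water = 105.3 mm

105.3


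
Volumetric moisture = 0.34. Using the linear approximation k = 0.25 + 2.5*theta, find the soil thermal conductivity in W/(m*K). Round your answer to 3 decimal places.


Step 1: k = 0.25 + 2.5 * theta
Step 2: k = 0.25 + 2.5 * 0.34
Step 3: k = 0.25 + 0.85
Step 4: k = 1.1 W/(m*K)

1.1


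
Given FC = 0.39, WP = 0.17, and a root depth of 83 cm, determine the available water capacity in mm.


Step 1: Available water = (FC - WP) * depth * 10
Step 2: AW = (0.39 - 0.17) * 83 * 10
Step 3: AW = 0.22 * 83 * 10
Step 4: AW = 182.6 mm

182.6


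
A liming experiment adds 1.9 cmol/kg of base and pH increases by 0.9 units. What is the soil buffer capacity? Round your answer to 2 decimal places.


Step 1: BC = change in base / change in pH
Step 2: BC = 1.9 / 0.9
Step 3: BC = 2.11 cmol/(kg*pH unit)

2.11


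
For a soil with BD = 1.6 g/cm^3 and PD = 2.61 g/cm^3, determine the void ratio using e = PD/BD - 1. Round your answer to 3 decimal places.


Step 1: e = PD / BD - 1
Step 2: e = 2.61 / 1.6 - 1
Step 3: e = 1.63125 - 1
Step 4: e = 0.631

0.631


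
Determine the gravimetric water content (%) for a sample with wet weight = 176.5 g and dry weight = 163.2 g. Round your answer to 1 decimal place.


Step 1: Water mass = wet - dry = 176.5 - 163.2 = 13.3 g
Step 2: w = 100 * water mass / dry mass
Step 3: w = 100 * 13.3 / 163.2 = 8.1%

8.1


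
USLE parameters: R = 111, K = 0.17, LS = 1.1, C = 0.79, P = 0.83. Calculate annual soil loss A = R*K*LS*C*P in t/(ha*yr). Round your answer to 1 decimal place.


Step 1: A = R * K * LS * C * P
Step 2: R * K = 111 * 0.17 = 18.87
Step 3: (R*K) * LS = 18.87 * 1.1 = 20.757
Step 4: * C * P = 20.757 * 0.79 * 0.83 = 13.6
Step 5: A = 13.6 t/(ha*yr)

13.6


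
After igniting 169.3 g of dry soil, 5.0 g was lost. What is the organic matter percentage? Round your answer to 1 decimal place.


Step 1: OM% = 100 * LOI / sample mass
Step 2: OM = 100 * 5.0 / 169.3
Step 3: OM = 3.0%

3.0


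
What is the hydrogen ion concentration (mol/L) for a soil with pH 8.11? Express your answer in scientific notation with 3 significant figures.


Step 1: [H+] = 10^(-pH)
Step 2: [H+] = 10^(-8.11)
Step 3: [H+] = 7.76e-09 mol/L

7.76e-09


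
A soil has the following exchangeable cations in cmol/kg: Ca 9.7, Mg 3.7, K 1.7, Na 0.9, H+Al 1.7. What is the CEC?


Step 1: CEC = Ca + Mg + K + Na + (H+Al)
Step 2: CEC = 9.7 + 3.7 + 1.7 + 0.9 + 1.7
Step 3: CEC = 17.7 cmol/kg

17.7


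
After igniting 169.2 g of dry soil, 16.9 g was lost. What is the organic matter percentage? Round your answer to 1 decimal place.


Step 1: OM% = 100 * LOI / sample mass
Step 2: OM = 100 * 16.9 / 169.2
Step 3: OM = 10.0%

10.0


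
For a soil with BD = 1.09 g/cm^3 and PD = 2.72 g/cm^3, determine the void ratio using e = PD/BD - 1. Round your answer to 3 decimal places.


Step 1: e = PD / BD - 1
Step 2: e = 2.72 / 1.09 - 1
Step 3: e = 2.49541 - 1
Step 4: e = 1.495

1.495


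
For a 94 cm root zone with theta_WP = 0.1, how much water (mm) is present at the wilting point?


Step 1: Water (mm) = theta_WP * depth * 10
Step 2: Water = 0.1 * 94 * 10
Step 3: Water = 94.0 mm

94.0


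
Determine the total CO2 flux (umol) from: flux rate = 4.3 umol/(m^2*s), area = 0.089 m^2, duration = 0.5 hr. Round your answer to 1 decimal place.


Step 1: Convert time to seconds: 0.5 hr * 3600 = 1800.0 s
Step 2: Total = flux * area * time_s
Step 3: Total = 4.3 * 0.089 * 1800.0
Step 4: Total = 688.9 umol

688.9


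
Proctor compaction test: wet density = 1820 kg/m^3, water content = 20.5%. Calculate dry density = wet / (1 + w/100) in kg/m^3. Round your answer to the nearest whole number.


Step 1: Dry density = wet density / (1 + w/100)
Step 2: Dry density = 1820 / (1 + 20.5/100)
Step 3: Dry density = 1820 / 1.205
Step 4: Dry density = 1510 kg/m^3

1510


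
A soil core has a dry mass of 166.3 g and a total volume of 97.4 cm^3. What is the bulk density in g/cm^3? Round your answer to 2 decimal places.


Step 1: Identify the formula: BD = dry mass / volume
Step 2: Substitute values: BD = 166.3 / 97.4
Step 3: BD = 1.71 g/cm^3

1.71


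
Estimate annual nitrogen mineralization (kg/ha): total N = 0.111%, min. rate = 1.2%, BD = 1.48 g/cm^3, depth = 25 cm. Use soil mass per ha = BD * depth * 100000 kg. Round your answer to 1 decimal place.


Step 1: Soil mass per ha = BD * depth * 100000 = 1.48 * 25 * 100000 = 3700000 kg
Step 2: Total N pool = soil mass * N%/100 = 3700000 * 0.111/100 = 4107.0 kg/ha
Step 3: N mineralized = N pool * rate%/100 = 4107.0 * 1.2/100 = 49.3 kg/ha/yr

49.3


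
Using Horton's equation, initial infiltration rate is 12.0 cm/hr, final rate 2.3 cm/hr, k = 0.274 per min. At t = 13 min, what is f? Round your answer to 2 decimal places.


Step 1: f = fc + (f0 - fc) * exp(-k * t)
Step 2: exp(-0.274 * 13) = 0.028382
Step 3: f = 2.3 + (12.0 - 2.3) * 0.028382
Step 4: f = 2.3 + 9.7 * 0.028382
Step 5: f = 2.58 cm/hr

2.58


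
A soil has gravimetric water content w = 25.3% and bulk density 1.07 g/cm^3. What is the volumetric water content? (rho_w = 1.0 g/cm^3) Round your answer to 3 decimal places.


Step 1: theta = (w / 100) * BD / rho_w
Step 2: theta = (25.3 / 100) * 1.07 / 1.0
Step 3: theta = 0.253 * 1.07
Step 4: theta = 0.271

0.271


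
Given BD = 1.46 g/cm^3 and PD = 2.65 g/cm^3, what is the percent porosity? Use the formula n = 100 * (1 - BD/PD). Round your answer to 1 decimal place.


Step 1: Formula: n = 100 * (1 - BD / PD)
Step 2: n = 100 * (1 - 1.46 / 2.65)
Step 3: n = 100 * (1 - 0.55094)
Step 4: n = 44.9%

44.9


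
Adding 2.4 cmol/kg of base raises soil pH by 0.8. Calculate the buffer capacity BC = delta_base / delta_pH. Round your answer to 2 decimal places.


Step 1: BC = change in base / change in pH
Step 2: BC = 2.4 / 0.8
Step 3: BC = 3.0 cmol/(kg*pH unit)

3.0


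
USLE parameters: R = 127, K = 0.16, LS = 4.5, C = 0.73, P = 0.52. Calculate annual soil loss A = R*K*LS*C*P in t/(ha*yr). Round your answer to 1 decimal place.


Step 1: A = R * K * LS * C * P
Step 2: R * K = 127 * 0.16 = 20.32
Step 3: (R*K) * LS = 20.32 * 4.5 = 91.44
Step 4: * C * P = 91.44 * 0.73 * 0.52 = 34.7
Step 5: A = 34.7 t/(ha*yr)

34.7


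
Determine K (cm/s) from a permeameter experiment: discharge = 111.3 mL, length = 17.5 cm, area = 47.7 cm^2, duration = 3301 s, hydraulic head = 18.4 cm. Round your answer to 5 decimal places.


Step 1: K = Q * L / (A * t * h)
Step 2: Numerator = 111.3 * 17.5 = 1947.75
Step 3: Denominator = 47.7 * 3301 * 18.4 = 2897221.68
Step 4: K = 1947.75 / 2897221.68 = 0.00067 cm/s

0.00067


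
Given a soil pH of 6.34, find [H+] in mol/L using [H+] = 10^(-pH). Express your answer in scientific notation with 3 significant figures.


Step 1: [H+] = 10^(-pH)
Step 2: [H+] = 10^(-6.34)
Step 3: [H+] = 4.57e-07 mol/L

4.57e-07


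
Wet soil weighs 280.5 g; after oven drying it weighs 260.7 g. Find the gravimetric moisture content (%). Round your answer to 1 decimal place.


Step 1: Water mass = wet - dry = 280.5 - 260.7 = 19.8 g
Step 2: w = 100 * water mass / dry mass
Step 3: w = 100 * 19.8 / 260.7 = 7.6%

7.6


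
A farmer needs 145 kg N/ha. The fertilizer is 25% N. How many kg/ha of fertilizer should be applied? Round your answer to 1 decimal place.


Step 1: Fertilizer rate = target N / (N content / 100)
Step 2: Rate = 145 / (25 / 100)
Step 3: Rate = 145 / 0.25
Step 4: Rate = 580.0 kg/ha

580.0


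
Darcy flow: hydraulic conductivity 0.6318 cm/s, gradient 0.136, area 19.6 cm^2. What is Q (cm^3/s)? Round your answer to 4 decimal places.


Step 1: Apply Darcy's law: Q = K * i * A
Step 2: Q = 0.6318 * 0.136 * 19.6
Step 3: Q = 1.6841 cm^3/s

1.6841


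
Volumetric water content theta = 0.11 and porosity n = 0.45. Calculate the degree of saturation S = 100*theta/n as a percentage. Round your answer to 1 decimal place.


Step 1: S = 100 * theta_v / n
Step 2: S = 100 * 0.11 / 0.45
Step 3: S = 24.4%

24.4


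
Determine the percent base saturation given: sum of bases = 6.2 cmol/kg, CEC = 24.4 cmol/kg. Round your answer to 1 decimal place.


Step 1: BS = 100 * (sum of bases) / CEC
Step 2: BS = 100 * 6.2 / 24.4
Step 3: BS = 25.4%

25.4


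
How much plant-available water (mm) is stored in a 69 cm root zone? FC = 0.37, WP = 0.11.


Step 1: Available water = (FC - WP) * depth * 10
Step 2: AW = (0.37 - 0.11) * 69 * 10
Step 3: AW = 0.26 * 69 * 10
Step 4: AW = 179.4 mm

179.4


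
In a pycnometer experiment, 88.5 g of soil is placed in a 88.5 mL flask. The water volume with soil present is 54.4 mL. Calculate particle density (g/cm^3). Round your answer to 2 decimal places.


Step 1: Volume of solids = flask volume - water volume with soil
Step 2: V_solids = 88.5 - 54.4 = 34.1 mL
Step 3: Particle density = mass / V_solids = 88.5 / 34.1 = 2.6 g/cm^3

2.6


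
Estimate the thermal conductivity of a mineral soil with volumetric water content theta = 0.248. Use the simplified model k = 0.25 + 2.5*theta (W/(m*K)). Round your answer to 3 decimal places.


Step 1: k = 0.25 + 2.5 * theta
Step 2: k = 0.25 + 2.5 * 0.248
Step 3: k = 0.25 + 0.62
Step 4: k = 0.87 W/(m*K)

0.87


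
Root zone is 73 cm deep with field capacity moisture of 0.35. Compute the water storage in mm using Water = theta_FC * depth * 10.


Step 1: Water (mm) = theta_FC * depth (cm) * 10
Step 2: Water = 0.35 * 73 * 10
Step 3: Water = 255.5 mm

255.5


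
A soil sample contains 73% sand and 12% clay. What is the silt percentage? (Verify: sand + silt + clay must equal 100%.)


Step 1: sand + silt + clay = 100%
Step 2: silt = 100 - sand - clay
Step 3: silt = 100 - 73 - 12
Step 4: silt = 15%

15


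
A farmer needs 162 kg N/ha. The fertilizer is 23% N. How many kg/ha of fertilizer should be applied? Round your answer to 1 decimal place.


Step 1: Fertilizer rate = target N / (N content / 100)
Step 2: Rate = 162 / (23 / 100)
Step 3: Rate = 162 / 0.23
Step 4: Rate = 704.3 kg/ha

704.3


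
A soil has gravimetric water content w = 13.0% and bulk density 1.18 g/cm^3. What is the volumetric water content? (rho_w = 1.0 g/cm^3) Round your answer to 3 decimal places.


Step 1: theta = (w / 100) * BD / rho_w
Step 2: theta = (13.0 / 100) * 1.18 / 1.0
Step 3: theta = 0.13 * 1.18
Step 4: theta = 0.153

0.153


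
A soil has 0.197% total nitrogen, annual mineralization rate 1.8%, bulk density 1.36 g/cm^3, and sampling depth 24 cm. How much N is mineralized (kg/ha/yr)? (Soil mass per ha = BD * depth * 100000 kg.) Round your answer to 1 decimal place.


Step 1: Soil mass per ha = BD * depth * 100000 = 1.36 * 24 * 100000 = 3264000 kg
Step 2: Total N pool = soil mass * N%/100 = 3264000 * 0.197/100 = 6430.08 kg/ha
Step 3: N mineralized = N pool * rate%/100 = 6430.08 * 1.8/100 = 115.7 kg/ha/yr

115.7


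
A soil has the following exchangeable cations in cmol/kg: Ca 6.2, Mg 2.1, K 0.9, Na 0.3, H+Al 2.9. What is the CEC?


Step 1: CEC = Ca + Mg + K + Na + (H+Al)
Step 2: CEC = 6.2 + 2.1 + 0.9 + 0.3 + 2.9
Step 3: CEC = 12.4 cmol/kg

12.4


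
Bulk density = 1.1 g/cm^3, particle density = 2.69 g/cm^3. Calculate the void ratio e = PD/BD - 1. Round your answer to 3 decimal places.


Step 1: e = PD / BD - 1
Step 2: e = 2.69 / 1.1 - 1
Step 3: e = 2.44545 - 1
Step 4: e = 1.445

1.445


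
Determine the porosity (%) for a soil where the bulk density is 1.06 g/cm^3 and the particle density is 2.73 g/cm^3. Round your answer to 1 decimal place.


Step 1: Formula: n = 100 * (1 - BD / PD)
Step 2: n = 100 * (1 - 1.06 / 2.73)
Step 3: n = 100 * (1 - 0.38828)
Step 4: n = 61.2%

61.2


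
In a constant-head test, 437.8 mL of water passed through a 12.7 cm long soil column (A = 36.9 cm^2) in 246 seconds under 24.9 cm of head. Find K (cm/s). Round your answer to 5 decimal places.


Step 1: K = Q * L / (A * t * h)
Step 2: Numerator = 437.8 * 12.7 = 5560.06
Step 3: Denominator = 36.9 * 246 * 24.9 = 226027.26
Step 4: K = 5560.06 / 226027.26 = 0.0246 cm/s

0.0246


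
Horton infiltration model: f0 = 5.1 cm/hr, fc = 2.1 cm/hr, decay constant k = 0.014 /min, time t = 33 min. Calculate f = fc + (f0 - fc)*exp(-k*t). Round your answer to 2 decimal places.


Step 1: f = fc + (f0 - fc) * exp(-k * t)
Step 2: exp(-0.014 * 33) = 0.630022
Step 3: f = 2.1 + (5.1 - 2.1) * 0.630022
Step 4: f = 2.1 + 3.0 * 0.630022
Step 5: f = 3.99 cm/hr

3.99


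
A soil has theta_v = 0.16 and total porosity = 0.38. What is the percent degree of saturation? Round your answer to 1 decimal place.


Step 1: S = 100 * theta_v / n
Step 2: S = 100 * 0.16 / 0.38
Step 3: S = 42.1%

42.1


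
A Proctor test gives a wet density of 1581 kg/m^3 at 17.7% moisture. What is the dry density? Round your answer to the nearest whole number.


Step 1: Dry density = wet density / (1 + w/100)
Step 2: Dry density = 1581 / (1 + 17.7/100)
Step 3: Dry density = 1581 / 1.177
Step 4: Dry density = 1343 kg/m^3

1343


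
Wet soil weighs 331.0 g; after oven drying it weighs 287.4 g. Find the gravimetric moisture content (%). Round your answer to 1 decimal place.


Step 1: Water mass = wet - dry = 331.0 - 287.4 = 43.6 g
Step 2: w = 100 * water mass / dry mass
Step 3: w = 100 * 43.6 / 287.4 = 15.2%

15.2


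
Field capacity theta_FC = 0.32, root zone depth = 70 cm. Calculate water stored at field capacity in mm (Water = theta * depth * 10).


Step 1: Water (mm) = theta_FC * depth (cm) * 10
Step 2: Water = 0.32 * 70 * 10
Step 3: Water = 224.0 mm

224.0


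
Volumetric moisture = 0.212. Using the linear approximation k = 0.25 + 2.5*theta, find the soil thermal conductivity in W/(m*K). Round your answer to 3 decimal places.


Step 1: k = 0.25 + 2.5 * theta
Step 2: k = 0.25 + 2.5 * 0.212
Step 3: k = 0.25 + 0.53
Step 4: k = 0.78 W/(m*K)

0.78


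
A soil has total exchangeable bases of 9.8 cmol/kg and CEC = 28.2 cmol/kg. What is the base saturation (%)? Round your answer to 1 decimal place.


Step 1: BS = 100 * (sum of bases) / CEC
Step 2: BS = 100 * 9.8 / 28.2
Step 3: BS = 34.8%

34.8


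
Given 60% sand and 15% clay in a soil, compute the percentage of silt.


Step 1: sand + silt + clay = 100%
Step 2: silt = 100 - sand - clay
Step 3: silt = 100 - 60 - 15
Step 4: silt = 25%

25


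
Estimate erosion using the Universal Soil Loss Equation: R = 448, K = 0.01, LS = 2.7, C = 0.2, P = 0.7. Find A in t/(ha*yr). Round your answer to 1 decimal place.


Step 1: A = R * K * LS * C * P
Step 2: R * K = 448 * 0.01 = 4.48
Step 3: (R*K) * LS = 4.48 * 2.7 = 12.096
Step 4: * C * P = 12.096 * 0.2 * 0.7 = 1.7
Step 5: A = 1.7 t/(ha*yr)

1.7


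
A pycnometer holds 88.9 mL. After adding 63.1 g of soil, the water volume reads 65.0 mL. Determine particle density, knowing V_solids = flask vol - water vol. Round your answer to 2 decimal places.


Step 1: Volume of solids = flask volume - water volume with soil
Step 2: V_solids = 88.9 - 65.0 = 23.9 mL
Step 3: Particle density = mass / V_solids = 63.1 / 23.9 = 2.64 g/cm^3

2.64


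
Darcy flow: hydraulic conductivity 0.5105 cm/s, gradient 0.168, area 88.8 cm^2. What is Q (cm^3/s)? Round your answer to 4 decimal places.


Step 1: Apply Darcy's law: Q = K * i * A
Step 2: Q = 0.5105 * 0.168 * 88.8
Step 3: Q = 7.6158 cm^3/s

7.6158


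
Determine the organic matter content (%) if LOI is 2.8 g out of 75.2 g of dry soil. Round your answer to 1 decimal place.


Step 1: OM% = 100 * LOI / sample mass
Step 2: OM = 100 * 2.8 / 75.2
Step 3: OM = 3.7%

3.7


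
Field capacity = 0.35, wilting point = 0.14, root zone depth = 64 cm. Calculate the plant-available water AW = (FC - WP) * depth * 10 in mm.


Step 1: Available water = (FC - WP) * depth * 10
Step 2: AW = (0.35 - 0.14) * 64 * 10
Step 3: AW = 0.21 * 64 * 10
Step 4: AW = 134.4 mm

134.4


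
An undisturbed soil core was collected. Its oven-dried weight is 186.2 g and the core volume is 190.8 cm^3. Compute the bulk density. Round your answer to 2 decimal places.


Step 1: Identify the formula: BD = dry mass / volume
Step 2: Substitute values: BD = 186.2 / 190.8
Step 3: BD = 0.98 g/cm^3

0.98


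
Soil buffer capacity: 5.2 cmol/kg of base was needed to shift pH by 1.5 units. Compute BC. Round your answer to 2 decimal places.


Step 1: BC = change in base / change in pH
Step 2: BC = 5.2 / 1.5
Step 3: BC = 3.47 cmol/(kg*pH unit)

3.47


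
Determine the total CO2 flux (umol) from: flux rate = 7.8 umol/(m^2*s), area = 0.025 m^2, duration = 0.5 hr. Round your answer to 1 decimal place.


Step 1: Convert time to seconds: 0.5 hr * 3600 = 1800.0 s
Step 2: Total = flux * area * time_s
Step 3: Total = 7.8 * 0.025 * 1800.0
Step 4: Total = 351.0 umol

351.0


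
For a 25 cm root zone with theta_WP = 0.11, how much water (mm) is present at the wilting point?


Step 1: Water (mm) = theta_WP * depth * 10
Step 2: Water = 0.11 * 25 * 10
Step 3: Water = 27.5 mm

27.5


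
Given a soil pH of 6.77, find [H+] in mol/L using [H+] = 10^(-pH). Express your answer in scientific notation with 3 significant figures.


Step 1: [H+] = 10^(-pH)
Step 2: [H+] = 10^(-6.77)
Step 3: [H+] = 1.70e-07 mol/L

1.70e-07


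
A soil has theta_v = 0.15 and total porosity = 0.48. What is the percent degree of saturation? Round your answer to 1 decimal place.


Step 1: S = 100 * theta_v / n
Step 2: S = 100 * 0.15 / 0.48
Step 3: S = 31.3%

31.3


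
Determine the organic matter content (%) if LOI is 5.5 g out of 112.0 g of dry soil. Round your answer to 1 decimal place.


Step 1: OM% = 100 * LOI / sample mass
Step 2: OM = 100 * 5.5 / 112.0
Step 3: OM = 4.9%

4.9


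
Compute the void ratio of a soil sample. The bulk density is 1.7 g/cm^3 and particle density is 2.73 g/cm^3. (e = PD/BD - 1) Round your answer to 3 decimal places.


Step 1: e = PD / BD - 1
Step 2: e = 2.73 / 1.7 - 1
Step 3: e = 1.60588 - 1
Step 4: e = 0.606

0.606


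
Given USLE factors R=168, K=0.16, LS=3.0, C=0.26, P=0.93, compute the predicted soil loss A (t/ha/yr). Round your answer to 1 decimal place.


Step 1: A = R * K * LS * C * P
Step 2: R * K = 168 * 0.16 = 26.88
Step 3: (R*K) * LS = 26.88 * 3.0 = 80.64
Step 4: * C * P = 80.64 * 0.26 * 0.93 = 19.5
Step 5: A = 19.5 t/(ha*yr)

19.5


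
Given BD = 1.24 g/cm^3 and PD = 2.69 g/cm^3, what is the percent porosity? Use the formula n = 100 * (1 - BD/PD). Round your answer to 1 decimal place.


Step 1: Formula: n = 100 * (1 - BD / PD)
Step 2: n = 100 * (1 - 1.24 / 2.69)
Step 3: n = 100 * (1 - 0.46097)
Step 4: n = 53.9%

53.9


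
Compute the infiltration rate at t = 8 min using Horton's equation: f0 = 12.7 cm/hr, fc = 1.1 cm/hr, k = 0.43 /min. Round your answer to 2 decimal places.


Step 1: f = fc + (f0 - fc) * exp(-k * t)
Step 2: exp(-0.43 * 8) = 0.032065
Step 3: f = 1.1 + (12.7 - 1.1) * 0.032065
Step 4: f = 1.1 + 11.6 * 0.032065
Step 5: f = 1.47 cm/hr

1.47


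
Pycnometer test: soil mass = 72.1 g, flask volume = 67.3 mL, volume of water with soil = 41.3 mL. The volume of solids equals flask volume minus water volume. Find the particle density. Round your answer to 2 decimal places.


Step 1: Volume of solids = flask volume - water volume with soil
Step 2: V_solids = 67.3 - 41.3 = 26.0 mL
Step 3: Particle density = mass / V_solids = 72.1 / 26.0 = 2.77 g/cm^3

2.77


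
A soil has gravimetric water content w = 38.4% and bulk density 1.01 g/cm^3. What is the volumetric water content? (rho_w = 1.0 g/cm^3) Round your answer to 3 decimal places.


Step 1: theta = (w / 100) * BD / rho_w
Step 2: theta = (38.4 / 100) * 1.01 / 1.0
Step 3: theta = 0.384 * 1.01
Step 4: theta = 0.388

0.388


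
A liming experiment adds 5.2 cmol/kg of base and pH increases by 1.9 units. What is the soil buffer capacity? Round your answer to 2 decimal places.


Step 1: BC = change in base / change in pH
Step 2: BC = 5.2 / 1.9
Step 3: BC = 2.74 cmol/(kg*pH unit)

2.74


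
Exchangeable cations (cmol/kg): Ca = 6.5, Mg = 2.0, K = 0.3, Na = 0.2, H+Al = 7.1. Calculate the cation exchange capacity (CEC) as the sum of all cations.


Step 1: CEC = Ca + Mg + K + Na + (H+Al)
Step 2: CEC = 6.5 + 2.0 + 0.3 + 0.2 + 7.1
Step 3: CEC = 16.1 cmol/kg

16.1


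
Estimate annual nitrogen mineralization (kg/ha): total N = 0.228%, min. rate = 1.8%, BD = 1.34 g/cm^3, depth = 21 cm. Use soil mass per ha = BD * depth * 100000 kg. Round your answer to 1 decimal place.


Step 1: Soil mass per ha = BD * depth * 100000 = 1.34 * 21 * 100000 = 2814000 kg
Step 2: Total N pool = soil mass * N%/100 = 2814000 * 0.228/100 = 6415.92 kg/ha
Step 3: N mineralized = N pool * rate%/100 = 6415.92 * 1.8/100 = 115.5 kg/ha/yr

115.5


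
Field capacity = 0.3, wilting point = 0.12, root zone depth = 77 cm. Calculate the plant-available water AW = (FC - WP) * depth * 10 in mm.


Step 1: Available water = (FC - WP) * depth * 10
Step 2: AW = (0.3 - 0.12) * 77 * 10
Step 3: AW = 0.18 * 77 * 10
Step 4: AW = 138.6 mm

138.6


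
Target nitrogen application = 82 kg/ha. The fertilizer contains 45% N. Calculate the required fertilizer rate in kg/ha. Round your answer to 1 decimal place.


Step 1: Fertilizer rate = target N / (N content / 100)
Step 2: Rate = 82 / (45 / 100)
Step 3: Rate = 82 / 0.45
Step 4: Rate = 182.2 kg/ha

182.2


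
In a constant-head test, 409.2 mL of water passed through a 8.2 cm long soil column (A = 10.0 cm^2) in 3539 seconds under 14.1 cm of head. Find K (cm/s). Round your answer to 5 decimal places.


Step 1: K = Q * L / (A * t * h)
Step 2: Numerator = 409.2 * 8.2 = 3355.44
Step 3: Denominator = 10.0 * 3539 * 14.1 = 498999.0
Step 4: K = 3355.44 / 498999.0 = 0.00672 cm/s

0.00672


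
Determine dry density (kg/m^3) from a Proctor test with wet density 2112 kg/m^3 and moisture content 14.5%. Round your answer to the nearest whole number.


Step 1: Dry density = wet density / (1 + w/100)
Step 2: Dry density = 2112 / (1 + 14.5/100)
Step 3: Dry density = 2112 / 1.145
Step 4: Dry density = 1845 kg/m^3

1845


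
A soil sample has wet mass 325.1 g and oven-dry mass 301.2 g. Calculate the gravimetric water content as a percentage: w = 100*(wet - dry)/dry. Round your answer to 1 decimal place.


Step 1: Water mass = wet - dry = 325.1 - 301.2 = 23.9 g
Step 2: w = 100 * water mass / dry mass
Step 3: w = 100 * 23.9 / 301.2 = 7.9%

7.9


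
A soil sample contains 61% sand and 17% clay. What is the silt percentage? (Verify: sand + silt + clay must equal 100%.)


Step 1: sand + silt + clay = 100%
Step 2: silt = 100 - sand - clay
Step 3: silt = 100 - 61 - 17
Step 4: silt = 22%

22


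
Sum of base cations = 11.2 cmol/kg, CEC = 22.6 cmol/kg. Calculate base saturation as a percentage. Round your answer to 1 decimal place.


Step 1: BS = 100 * (sum of bases) / CEC
Step 2: BS = 100 * 11.2 / 22.6
Step 3: BS = 49.6%

49.6


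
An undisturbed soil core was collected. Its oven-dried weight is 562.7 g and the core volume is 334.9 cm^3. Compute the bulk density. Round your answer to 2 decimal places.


Step 1: Identify the formula: BD = dry mass / volume
Step 2: Substitute values: BD = 562.7 / 334.9
Step 3: BD = 1.68 g/cm^3

1.68


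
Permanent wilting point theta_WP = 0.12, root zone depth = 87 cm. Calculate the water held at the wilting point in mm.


Step 1: Water (mm) = theta_WP * depth * 10
Step 2: Water = 0.12 * 87 * 10
Step 3: Water = 104.4 mm

104.4


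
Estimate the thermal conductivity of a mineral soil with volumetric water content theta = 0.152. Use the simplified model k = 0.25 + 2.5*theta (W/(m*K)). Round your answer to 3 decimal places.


Step 1: k = 0.25 + 2.5 * theta
Step 2: k = 0.25 + 2.5 * 0.152
Step 3: k = 0.25 + 0.38
Step 4: k = 0.63 W/(m*K)

0.63


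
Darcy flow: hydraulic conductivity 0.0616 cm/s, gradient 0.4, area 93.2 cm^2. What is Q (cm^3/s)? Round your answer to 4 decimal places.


Step 1: Apply Darcy's law: Q = K * i * A
Step 2: Q = 0.0616 * 0.4 * 93.2
Step 3: Q = 2.2964 cm^3/s

2.2964


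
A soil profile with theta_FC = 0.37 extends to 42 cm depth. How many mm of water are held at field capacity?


Step 1: Water (mm) = theta_FC * depth (cm) * 10
Step 2: Water = 0.37 * 42 * 10
Step 3: Water = 155.4 mm

155.4


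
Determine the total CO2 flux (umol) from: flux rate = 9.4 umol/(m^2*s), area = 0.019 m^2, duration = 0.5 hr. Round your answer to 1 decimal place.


Step 1: Convert time to seconds: 0.5 hr * 3600 = 1800.0 s
Step 2: Total = flux * area * time_s
Step 3: Total = 9.4 * 0.019 * 1800.0
Step 4: Total = 321.5 umol

321.5


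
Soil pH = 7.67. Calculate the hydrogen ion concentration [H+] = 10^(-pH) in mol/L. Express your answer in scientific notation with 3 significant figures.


Step 1: [H+] = 10^(-pH)
Step 2: [H+] = 10^(-7.67)
Step 3: [H+] = 2.14e-08 mol/L

2.14e-08


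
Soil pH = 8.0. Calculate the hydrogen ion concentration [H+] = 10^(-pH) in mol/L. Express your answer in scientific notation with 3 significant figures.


Step 1: [H+] = 10^(-pH)
Step 2: [H+] = 10^(-8.0)
Step 3: [H+] = 1.00e-08 mol/L

1.00e-08


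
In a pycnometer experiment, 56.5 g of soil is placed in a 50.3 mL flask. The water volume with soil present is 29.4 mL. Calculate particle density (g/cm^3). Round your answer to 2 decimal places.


Step 1: Volume of solids = flask volume - water volume with soil
Step 2: V_solids = 50.3 - 29.4 = 20.9 mL
Step 3: Particle density = mass / V_solids = 56.5 / 20.9 = 2.7 g/cm^3

2.7


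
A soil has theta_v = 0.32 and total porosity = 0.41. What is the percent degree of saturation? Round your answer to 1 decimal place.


Step 1: S = 100 * theta_v / n
Step 2: S = 100 * 0.32 / 0.41
Step 3: S = 78.0%

78.0


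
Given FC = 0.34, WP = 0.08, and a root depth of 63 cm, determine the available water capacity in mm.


Step 1: Available water = (FC - WP) * depth * 10
Step 2: AW = (0.34 - 0.08) * 63 * 10
Step 3: AW = 0.26 * 63 * 10
Step 4: AW = 163.8 mm

163.8


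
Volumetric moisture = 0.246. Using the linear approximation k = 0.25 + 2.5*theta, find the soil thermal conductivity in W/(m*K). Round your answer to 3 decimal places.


Step 1: k = 0.25 + 2.5 * theta
Step 2: k = 0.25 + 2.5 * 0.246
Step 3: k = 0.25 + 0.615
Step 4: k = 0.865 W/(m*K)

0.865


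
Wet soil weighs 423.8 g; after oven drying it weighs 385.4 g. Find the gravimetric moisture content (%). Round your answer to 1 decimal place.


Step 1: Water mass = wet - dry = 423.8 - 385.4 = 38.4 g
Step 2: w = 100 * water mass / dry mass
Step 3: w = 100 * 38.4 / 385.4 = 10.0%

10.0


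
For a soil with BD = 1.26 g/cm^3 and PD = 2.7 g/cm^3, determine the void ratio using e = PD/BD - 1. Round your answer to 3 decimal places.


Step 1: e = PD / BD - 1
Step 2: e = 2.7 / 1.26 - 1
Step 3: e = 2.14286 - 1
Step 4: e = 1.143

1.143


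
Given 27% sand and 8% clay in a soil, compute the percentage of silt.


Step 1: sand + silt + clay = 100%
Step 2: silt = 100 - sand - clay
Step 3: silt = 100 - 27 - 8
Step 4: silt = 65%

65


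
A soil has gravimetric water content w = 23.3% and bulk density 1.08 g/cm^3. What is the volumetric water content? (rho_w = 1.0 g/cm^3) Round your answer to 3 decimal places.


Step 1: theta = (w / 100) * BD / rho_w
Step 2: theta = (23.3 / 100) * 1.08 / 1.0
Step 3: theta = 0.233 * 1.08
Step 4: theta = 0.252

0.252


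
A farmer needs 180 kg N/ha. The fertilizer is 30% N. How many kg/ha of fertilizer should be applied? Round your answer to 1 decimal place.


Step 1: Fertilizer rate = target N / (N content / 100)
Step 2: Rate = 180 / (30 / 100)
Step 3: Rate = 180 / 0.3
Step 4: Rate = 600.0 kg/ha

600.0


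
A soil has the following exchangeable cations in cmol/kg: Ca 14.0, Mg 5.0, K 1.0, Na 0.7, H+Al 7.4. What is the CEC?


Step 1: CEC = Ca + Mg + K + Na + (H+Al)
Step 2: CEC = 14.0 + 5.0 + 1.0 + 0.7 + 7.4
Step 3: CEC = 28.1 cmol/kg

28.1


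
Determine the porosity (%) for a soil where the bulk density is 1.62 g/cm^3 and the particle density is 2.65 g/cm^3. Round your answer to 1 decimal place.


Step 1: Formula: n = 100 * (1 - BD / PD)
Step 2: n = 100 * (1 - 1.62 / 2.65)
Step 3: n = 100 * (1 - 0.61132)
Step 4: n = 38.9%

38.9


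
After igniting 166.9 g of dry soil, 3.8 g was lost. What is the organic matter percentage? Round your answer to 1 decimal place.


Step 1: OM% = 100 * LOI / sample mass
Step 2: OM = 100 * 3.8 / 166.9
Step 3: OM = 2.3%

2.3


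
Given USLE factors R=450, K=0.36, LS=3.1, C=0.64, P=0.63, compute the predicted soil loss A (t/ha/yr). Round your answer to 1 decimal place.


Step 1: A = R * K * LS * C * P
Step 2: R * K = 450 * 0.36 = 162.0
Step 3: (R*K) * LS = 162.0 * 3.1 = 502.2
Step 4: * C * P = 502.2 * 0.64 * 0.63 = 202.5
Step 5: A = 202.5 t/(ha*yr)

202.5
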